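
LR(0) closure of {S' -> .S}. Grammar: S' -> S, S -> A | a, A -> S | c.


Start: S' -> .S
For each item with dot before a nonterminal B, add B -> .γ for every B-production
Closure: [S' -> .S, S -> .A, S -> .a, A -> .S, A -> .c]


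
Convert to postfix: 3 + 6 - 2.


Left to right (same or higher precedence on left)
Postfix: 3 6 + 2 -


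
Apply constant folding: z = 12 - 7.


12 - 7 = 5 at compile time
Optimized: z = 5


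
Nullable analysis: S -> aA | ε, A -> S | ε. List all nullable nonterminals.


A nonterminal is nullable iff some alternative derives ε (directly, or every symbol in it is nullable)
Nullable: {A, S}


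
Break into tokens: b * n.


Scan left to right, longest-match per lexeme
Tokens: ID(b), OP(*), ID(n)


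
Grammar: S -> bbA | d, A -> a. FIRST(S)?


Per alternative of S: FIRST(bbA) = {b}; FIRST(d) = {d}
FIRST(S) = {b, d}


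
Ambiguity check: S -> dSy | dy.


balanced d^n…y^n: each string has a unique parse
Unambiguous


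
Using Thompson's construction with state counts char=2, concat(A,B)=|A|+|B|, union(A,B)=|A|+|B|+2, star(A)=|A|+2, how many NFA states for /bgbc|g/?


Syntax tree has 5 char leaf(s), 1 union(s), 0 star(s)
chars contribute 5×2 = 10; each union adds +2; each star adds +2
Total: 10 + 2 + 0 = 12 states


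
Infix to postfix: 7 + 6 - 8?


Left to right (same or higher precedence on left)
Postfix: 7 6 + 8 -


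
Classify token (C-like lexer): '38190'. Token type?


Pattern: digits only
Type: INTEGER_LITERAL


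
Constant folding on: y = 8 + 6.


8 + 6 = 14 at compile time
Optimized: y = 14


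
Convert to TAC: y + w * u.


Break into single-operator statements:
t1 = w * u
t2 = y + t1


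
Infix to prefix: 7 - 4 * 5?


'*' binds tighter: tree is (- 7 (* 4 5))
Prefix: - 7 * 4 5


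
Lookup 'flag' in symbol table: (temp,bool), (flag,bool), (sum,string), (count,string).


Lookup 'flag' → type bool


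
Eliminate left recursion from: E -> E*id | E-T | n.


Left-recursive alternatives: E*id, E-T; non-recursive: n
Introduce E': E -> nE', E' -> *idE' | -TE' | ε


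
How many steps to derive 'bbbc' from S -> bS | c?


Derivation: S => bS => bbS => bbbS => bbbc
Steps: 4


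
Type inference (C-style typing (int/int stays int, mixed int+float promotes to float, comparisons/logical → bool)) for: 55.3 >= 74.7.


Operand types: float >= float
Rule: comparison yields bool
Result type: bool


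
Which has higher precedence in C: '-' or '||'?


'-' is additive (level 9); '||' is logical OR (level 1)
Higher level binds tighter
'-' has higher precedence than '||'


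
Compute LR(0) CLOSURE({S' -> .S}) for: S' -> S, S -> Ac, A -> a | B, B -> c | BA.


Start: S' -> .S
For each item with dot before a nonterminal B, add B -> .γ for every B-production
Closure: [S' -> .S, S -> .Ac, A -> .a, A -> .B, B -> .c, B -> .BA]


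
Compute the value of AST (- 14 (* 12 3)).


Evaluate inner: (* 12 3) = 36
Evaluate root: (- 14 36) = -22
Result: -22


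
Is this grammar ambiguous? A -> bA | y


right-linear, alternatives start with distinct terminals 'b' vs 'y': unique leftmost derivation
Unambiguous


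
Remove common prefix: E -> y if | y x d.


Common prefix: 'y'
Factored: E -> y E', E' -> if | x d


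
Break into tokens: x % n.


Scan left to right, longest-match per lexeme
Tokens: ID(x), OP(%), ID(n)


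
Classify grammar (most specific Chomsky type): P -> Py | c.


Left-linear: every RHS is a terminal or one nonterminal followed by a terminal
Classification: Type 3 (Regular)


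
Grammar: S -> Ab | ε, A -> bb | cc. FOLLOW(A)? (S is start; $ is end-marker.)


$ ∈ FOLLOW(S). For each A -> αBβ: add FIRST(β)\{ε} to FOLLOW(B); if β nullable, add FOLLOW(A).
FOLLOW(A) = {b}


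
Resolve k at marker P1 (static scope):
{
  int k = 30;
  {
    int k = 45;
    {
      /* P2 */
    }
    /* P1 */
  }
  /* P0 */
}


k declared in the same block as P1
k = 45


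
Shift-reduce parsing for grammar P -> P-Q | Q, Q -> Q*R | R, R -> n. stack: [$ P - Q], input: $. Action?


handle 'P-Q' on top; lookahead ∈ FOLLOW(P) = {-, $}
Action: reduce (P -> P-Q)


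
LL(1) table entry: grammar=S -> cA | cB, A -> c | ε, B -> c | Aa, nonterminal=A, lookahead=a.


For [A, a]: ε is nullable and 'a' ∈ FOLLOW(A)
Entry: A -> ε


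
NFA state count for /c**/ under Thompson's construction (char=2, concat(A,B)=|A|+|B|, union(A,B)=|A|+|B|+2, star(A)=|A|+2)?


Syntax tree has 1 char leaf(s), 0 union(s), 2 star(s)
chars contribute 1×2 = 2; each union adds +2; each star adds +2
Total: 2 + 0 + 4 = 6 states


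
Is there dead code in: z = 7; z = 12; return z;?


first assignment to z is overwritten before any read
Dead: 'z = 7'


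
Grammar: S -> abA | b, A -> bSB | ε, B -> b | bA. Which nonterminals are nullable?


A nonterminal is nullable iff some alternative derives ε (directly, or every symbol in it is nullable)
Nullable: {A}


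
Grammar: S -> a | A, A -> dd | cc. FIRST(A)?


Per alternative of A: FIRST(dd) = {d}; FIRST(cc) = {c}
FIRST(A) = {c, d}


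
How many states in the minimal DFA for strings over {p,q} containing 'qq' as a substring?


KMP-style automaton: 2 progress states + 1 absorbing accept = 3
Minimal DFA: 3 states


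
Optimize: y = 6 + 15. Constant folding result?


6 + 15 = 21 at compile time
Optimized: y = 21


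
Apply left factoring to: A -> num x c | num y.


Common prefix: 'num'
Factored: A -> num A', A' -> x c | y


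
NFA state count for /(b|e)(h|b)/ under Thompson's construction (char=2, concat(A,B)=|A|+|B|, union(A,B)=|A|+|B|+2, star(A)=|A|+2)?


Syntax tree has 4 char leaf(s), 2 union(s), 0 star(s)
chars contribute 4×2 = 8; each union adds +2; each star adds +2
Total: 8 + 4 + 0 = 12 states


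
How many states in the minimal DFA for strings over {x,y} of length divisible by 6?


Track length mod 6: states 0..5, accept at 0
Minimal DFA: 6 states


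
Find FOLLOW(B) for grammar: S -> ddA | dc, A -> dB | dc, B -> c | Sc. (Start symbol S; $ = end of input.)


$ ∈ FOLLOW(S). For each A -> αBβ: add FIRST(β)\{ε} to FOLLOW(B); if β nullable, add FOLLOW(A).
FOLLOW(B) = {$, c}


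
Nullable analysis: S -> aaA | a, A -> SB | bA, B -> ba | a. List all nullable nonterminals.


A nonterminal is nullable iff some alternative derives ε (directly, or every symbol in it is nullable)
Nullable: {}


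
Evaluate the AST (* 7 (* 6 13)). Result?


Evaluate inner: (* 6 13) = 78
Evaluate root: (* 7 78) = 546
Result: 546


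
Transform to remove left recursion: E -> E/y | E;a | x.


Left-recursive alternatives: E/y, E;a; non-recursive: x
Introduce E': E -> xE', E' -> /yE' | ;aE' | ε


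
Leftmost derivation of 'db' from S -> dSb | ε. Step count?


Derivation: S => dSb => db
Steps: 2


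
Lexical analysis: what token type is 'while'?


Pattern: reserved word
Type: KEYWORD


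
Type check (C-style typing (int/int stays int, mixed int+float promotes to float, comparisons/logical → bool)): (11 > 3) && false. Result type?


Operand types: bool && bool
Rule: logical operators take bool operands and yield bool
Result type: bool


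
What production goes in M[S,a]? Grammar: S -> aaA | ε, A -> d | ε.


For [S, a]: 'a' ∈ FIRST(aaA)
Entry: S -> aaA


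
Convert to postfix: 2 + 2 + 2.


Left to right (same or higher precedence on left)
Postfix: 2 2 + 2 +


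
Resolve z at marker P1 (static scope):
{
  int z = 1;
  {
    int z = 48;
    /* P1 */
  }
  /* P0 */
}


z declared in the same block as P1
z = 48


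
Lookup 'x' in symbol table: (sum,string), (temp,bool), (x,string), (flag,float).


Lookup 'x' → type string


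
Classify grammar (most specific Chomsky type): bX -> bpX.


LHS has context (more than one symbol) and |LHS| ≤ |RHS|
Classification: Type 1 (Context-Sensitive)


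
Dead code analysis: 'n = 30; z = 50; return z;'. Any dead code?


n is assigned but never read
Dead: 'n = 30'


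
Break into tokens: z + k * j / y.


Scan left to right, longest-match per lexeme
Tokens: ID(z), OP(+), ID(k), OP(*), ID(j), OP(/), ID(y)


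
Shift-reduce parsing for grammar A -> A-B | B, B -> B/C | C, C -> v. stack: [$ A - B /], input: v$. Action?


no handle; shift 'v'
Action: shift


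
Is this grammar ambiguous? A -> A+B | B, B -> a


precedence layered via separate nonterminal B: deterministic
Unambiguous


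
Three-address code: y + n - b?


Break into single-operator statements:
t1 = y + n
t2 = t1 - b


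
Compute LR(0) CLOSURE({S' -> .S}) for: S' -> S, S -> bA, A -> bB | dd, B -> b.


Start: S' -> .S
For each item with dot before a nonterminal B, add B -> .γ for every B-production
Closure: [S' -> .S, S -> .bA]


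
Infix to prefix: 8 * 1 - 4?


left-to-right (same/higher precedence on left): tree is (- (* 8 1) 4)
Prefix: - * 8 1 4


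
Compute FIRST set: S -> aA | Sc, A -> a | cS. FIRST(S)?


Per alternative of S: FIRST(aA) = {a}; FIRST(Sc) = {a}
FIRST(S) = {a}


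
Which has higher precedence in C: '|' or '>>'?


'>>' is shift (level 8); '|' is bitwise OR (level 3)
Higher level binds tighter
'>>' has higher precedence than '|'


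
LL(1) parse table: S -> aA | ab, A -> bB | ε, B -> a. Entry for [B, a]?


For [B, a]: 'a' ∈ FIRST(a)
Entry: B -> a


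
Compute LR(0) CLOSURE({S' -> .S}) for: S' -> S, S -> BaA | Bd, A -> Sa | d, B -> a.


Start: S' -> .S
For each item with dot before a nonterminal B, add B -> .γ for every B-production
Closure: [S' -> .S, S -> .BaA, S -> .Bd, B -> .a]


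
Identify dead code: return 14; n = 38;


statement follows a return and is unreachable
Dead: 'n = 38'


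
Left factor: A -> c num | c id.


Common prefix: 'c'
Factored: A -> c A', A' -> num | id


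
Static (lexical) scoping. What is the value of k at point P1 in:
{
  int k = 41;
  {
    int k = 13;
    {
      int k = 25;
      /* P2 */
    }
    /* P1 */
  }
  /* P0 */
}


k declared in the same block as P1
k = 13


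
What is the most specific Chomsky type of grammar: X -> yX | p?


Right-linear: every RHS is a terminal or a terminal followed by one nonterminal
Classification: Type 3 (Regular)


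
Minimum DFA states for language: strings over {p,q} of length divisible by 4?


Track length mod 4: states 0..3, accept at 0
Minimal DFA: 4 states


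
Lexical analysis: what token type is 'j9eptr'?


Pattern: letter/underscore followed by alphanumerics, not a keyword
Type: IDENTIFIER


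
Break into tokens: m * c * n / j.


Scan left to right, longest-match per lexeme
Tokens: ID(m), OP(*), ID(c), OP(*), ID(n), OP(/), ID(j)


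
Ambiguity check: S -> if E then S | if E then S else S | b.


dangling else: 'if E then if E then b else b' parses two ways
Ambiguous


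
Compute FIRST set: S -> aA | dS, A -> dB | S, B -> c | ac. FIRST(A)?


Per alternative of A: FIRST(dB) = {d}; FIRST(S) = {a, d}
FIRST(A) = {a, d}


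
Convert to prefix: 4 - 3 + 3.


left-to-right (same/higher precedence on left): tree is (+ (- 4 3) 3)
Prefix: + - 4 3 3


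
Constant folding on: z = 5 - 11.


5 - 11 = -6 at compile time
Optimized: z = -6


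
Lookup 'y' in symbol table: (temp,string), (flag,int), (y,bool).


Lookup 'y' → type bool


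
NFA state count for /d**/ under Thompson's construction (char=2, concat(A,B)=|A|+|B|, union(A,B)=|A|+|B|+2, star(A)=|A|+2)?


Syntax tree has 1 char leaf(s), 0 union(s), 2 star(s)
chars contribute 1×2 = 2; each union adds +2; each star adds +2
Total: 2 + 0 + 4 = 6 states


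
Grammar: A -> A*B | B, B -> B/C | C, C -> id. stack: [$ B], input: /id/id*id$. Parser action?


shift '/' to continue B -> B/C
Action: shift


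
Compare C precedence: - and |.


'-' is additive (level 9); '|' is bitwise OR (level 3)
Higher level binds tighter
'-' has higher precedence than '|'


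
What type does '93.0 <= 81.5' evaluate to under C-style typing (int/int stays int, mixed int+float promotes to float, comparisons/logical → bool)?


Operand types: float <= float
Rule: comparison yields bool
Result type: bool


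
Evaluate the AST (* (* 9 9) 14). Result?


Evaluate inner: (* 9 9) = 81
Evaluate root: (* 81 14) = 1134
Result: 1134


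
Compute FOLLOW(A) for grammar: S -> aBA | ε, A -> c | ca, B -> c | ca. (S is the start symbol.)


$ ∈ FOLLOW(S). For each A -> αBβ: add FIRST(β)\{ε} to FOLLOW(B); if β nullable, add FOLLOW(A).
FOLLOW(A) = {$}


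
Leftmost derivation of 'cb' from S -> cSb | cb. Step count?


Derivation: S => cb
Steps: 1


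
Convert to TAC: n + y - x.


Break into single-operator statements:
t1 = n + y
t2 = t1 - x


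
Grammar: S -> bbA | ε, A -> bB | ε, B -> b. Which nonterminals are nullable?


A nonterminal is nullable iff some alternative derives ε (directly, or every symbol in it is nullable)
Nullable: {A, S}


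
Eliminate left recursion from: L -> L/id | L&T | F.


Left-recursive alternatives: L/id, L&T; non-recursive: F
Introduce L': L -> FL', L' -> /idL' | &TL' | ε


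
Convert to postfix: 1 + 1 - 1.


Left to right (same or higher precedence on left)
Postfix: 1 1 + 1 -


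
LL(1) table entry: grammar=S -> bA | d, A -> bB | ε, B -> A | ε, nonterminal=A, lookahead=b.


For [A, b]: 'b' ∈ FIRST(bB)
Entry: A -> bB


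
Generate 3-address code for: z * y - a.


Break into single-operator statements:
t1 = z * y
t2 = t1 - a


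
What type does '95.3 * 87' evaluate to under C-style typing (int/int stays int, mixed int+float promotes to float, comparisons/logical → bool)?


Operand types: float * int
Rule: mixed int/float promotes to float; int/int stays int
Result type: float


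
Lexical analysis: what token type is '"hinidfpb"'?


Pattern: double-quoted sequence
Type: STRING_LITERAL


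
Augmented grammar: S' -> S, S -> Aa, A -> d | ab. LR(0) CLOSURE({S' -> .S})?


Start: S' -> .S
For each item with dot before a nonterminal B, add B -> .γ for every B-production
Closure: [S' -> .S, S -> .Aa, A -> .d, A -> .ab]


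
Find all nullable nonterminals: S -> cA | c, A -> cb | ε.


A nonterminal is nullable iff some alternative derives ε (directly, or every symbol in it is nullable)
Nullable: {A}


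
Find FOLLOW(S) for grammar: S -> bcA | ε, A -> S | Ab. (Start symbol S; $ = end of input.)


$ ∈ FOLLOW(S). For each A -> αBβ: add FIRST(β)\{ε} to FOLLOW(B); if β nullable, add FOLLOW(A).
FOLLOW(S) = {$, b}


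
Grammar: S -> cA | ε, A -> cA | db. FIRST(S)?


Per alternative of S: FIRST(cA) = {c}; FIRST(ε) = {ε}
FIRST(S) = {c, ε}


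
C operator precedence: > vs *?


'*' is multiplicative (level 10); '>' is relational (level 7)
Higher level binds tighter
'*' has higher precedence than '>'


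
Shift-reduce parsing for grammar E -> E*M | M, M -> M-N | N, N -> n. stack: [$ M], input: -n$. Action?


shift '-' to continue M -> M-N
Action: shift


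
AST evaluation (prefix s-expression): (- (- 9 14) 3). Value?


Evaluate inner: (- 9 14) = -5
Evaluate root: (- -5 3) = -8
Result: -8


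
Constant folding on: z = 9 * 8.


9 * 8 = 72 at compile time
Optimized: z = 72


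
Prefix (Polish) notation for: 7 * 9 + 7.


left-to-right (same/higher precedence on left): tree is (+ (* 7 9) 7)
Prefix: + * 7 9 7


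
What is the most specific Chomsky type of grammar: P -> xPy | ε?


Single nonterminal LHS, but x^n y^n is not regular
Classification: Type 2 (Context-Free)


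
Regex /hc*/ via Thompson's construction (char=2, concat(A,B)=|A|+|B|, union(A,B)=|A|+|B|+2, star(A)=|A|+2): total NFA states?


Syntax tree has 2 char leaf(s), 0 union(s), 1 star(s)
chars contribute 2×2 = 4; each union adds +2; each star adds +2
Total: 4 + 0 + 2 = 6 states


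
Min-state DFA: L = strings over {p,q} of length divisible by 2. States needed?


Track length mod 2: states 0..1, accept at 0
Minimal DFA: 2 states


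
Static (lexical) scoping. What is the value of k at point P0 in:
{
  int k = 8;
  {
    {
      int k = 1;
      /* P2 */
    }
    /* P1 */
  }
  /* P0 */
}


k declared in the same block as P0
k = 8


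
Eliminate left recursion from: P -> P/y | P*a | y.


Left-recursive alternatives: P/y, P*a; non-recursive: y
Introduce P': P -> yP', P' -> /yP' | *aP' | ε


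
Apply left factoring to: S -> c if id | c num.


Common prefix: 'c'
Factored: S -> c S', S' -> if id | num


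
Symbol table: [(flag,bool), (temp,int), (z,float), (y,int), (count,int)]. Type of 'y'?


Lookup 'y' → type int


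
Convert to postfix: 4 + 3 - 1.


Left to right (same or higher precedence on left)
Postfix: 4 3 + 1 -


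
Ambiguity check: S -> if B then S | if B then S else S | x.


dangling else: 'if B then if B then x else x' parses two ways
Ambiguous


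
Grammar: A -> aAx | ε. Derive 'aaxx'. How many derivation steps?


Derivation: A => aAx => aaAxx => aaxx
Steps: 3


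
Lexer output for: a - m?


Scan left to right, longest-match per lexeme
Tokens: ID(a), OP(-), ID(m)


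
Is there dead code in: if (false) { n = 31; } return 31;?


condition is constant false, so the whole block is unreachable
Dead: 'if (false) { n = 31; }'


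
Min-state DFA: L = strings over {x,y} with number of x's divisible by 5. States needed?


Track (count of x) mod 5: states 0..4, accept at 0
Minimal DFA: 5 states


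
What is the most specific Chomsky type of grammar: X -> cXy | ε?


Single nonterminal LHS, but c^n y^n is not regular
Classification: Type 2 (Context-Free)


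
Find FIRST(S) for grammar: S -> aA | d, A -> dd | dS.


Per alternative of S: FIRST(aA) = {a}; FIRST(d) = {d}
FIRST(S) = {a, d}


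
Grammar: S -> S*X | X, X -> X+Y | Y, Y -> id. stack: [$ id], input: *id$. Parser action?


'id' on top is the handle for Y -> id
Action: reduce (Y -> id)


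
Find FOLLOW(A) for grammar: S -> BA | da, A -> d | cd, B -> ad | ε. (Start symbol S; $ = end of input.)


$ ∈ FOLLOW(S). For each A -> αBβ: add FIRST(β)\{ε} to FOLLOW(B); if β nullable, add FOLLOW(A).
FOLLOW(A) = {$}


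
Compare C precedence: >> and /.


'/' is multiplicative (level 10); '>>' is shift (level 8)
Higher level binds tighter
'/' has higher precedence than '>>'


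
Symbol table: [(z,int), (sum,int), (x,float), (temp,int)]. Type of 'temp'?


Lookup 'temp' → type int


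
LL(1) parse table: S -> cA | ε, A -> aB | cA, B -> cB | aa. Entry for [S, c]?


For [S, c]: 'c' ∈ FIRST(cA)
Entry: S -> cA


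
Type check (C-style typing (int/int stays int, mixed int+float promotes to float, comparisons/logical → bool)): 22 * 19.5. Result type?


Operand types: int * float
Rule: mixed int/float promotes to float; int/int stays int
Result type: float


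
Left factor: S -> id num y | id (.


Common prefix: 'id'
Factored: S -> id S', S' -> num y | (


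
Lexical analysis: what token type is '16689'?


Pattern: digits only
Type: INTEGER_LITERAL


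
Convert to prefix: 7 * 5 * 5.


left-to-right (same/higher precedence on left): tree is (* (* 7 5) 5)
Prefix: * * 7 5 5


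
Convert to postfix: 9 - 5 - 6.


Left to right (same or higher precedence on left)
Postfix: 9 5 - 6 -


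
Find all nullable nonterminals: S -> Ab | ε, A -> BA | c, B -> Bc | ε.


A nonterminal is nullable iff some alternative derives ε (directly, or every symbol in it is nullable)
Nullable: {B, S}


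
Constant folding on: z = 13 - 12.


13 - 12 = 1 at compile time
Optimized: z = 1


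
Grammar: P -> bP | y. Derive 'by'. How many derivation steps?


Derivation: P => bP => by
Steps: 2


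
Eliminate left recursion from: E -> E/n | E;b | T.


Left-recursive alternatives: E/n, E;b; non-recursive: T
Introduce E': E -> TE', E' -> /nE' | ;bE' | ε


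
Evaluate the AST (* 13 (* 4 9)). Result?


Evaluate inner: (* 4 9) = 36
Evaluate root: (* 13 36) = 468
Result: 468


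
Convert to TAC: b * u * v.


Break into single-operator statements:
t1 = b * u
t2 = t1 * v


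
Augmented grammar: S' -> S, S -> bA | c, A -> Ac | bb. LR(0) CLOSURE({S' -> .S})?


Start: S' -> .S
For each item with dot before a nonterminal B, add B -> .γ for every B-production
Closure: [S' -> .S, S -> .bA, S -> .c]


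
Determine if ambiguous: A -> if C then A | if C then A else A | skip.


dangling else: 'if C then if C then skip else skip' parses two ways
Ambiguous


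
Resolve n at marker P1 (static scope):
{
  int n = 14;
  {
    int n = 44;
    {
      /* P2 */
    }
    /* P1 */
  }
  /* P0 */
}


n declared in the same block as P1
n = 44


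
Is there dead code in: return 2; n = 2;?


statement follows a return and is unreachable
Dead: 'n = 2'


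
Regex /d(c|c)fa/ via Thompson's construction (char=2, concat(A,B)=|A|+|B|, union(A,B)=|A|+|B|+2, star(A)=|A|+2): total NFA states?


Syntax tree has 5 char leaf(s), 1 union(s), 0 star(s)
chars contribute 5×2 = 10; each union adds +2; each star adds +2
Total: 10 + 2 + 0 = 12 states


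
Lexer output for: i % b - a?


Scan left to right, longest-match per lexeme
Tokens: ID(i), OP(%), ID(b), OP(-), ID(a)


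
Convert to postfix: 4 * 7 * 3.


Left to right (same or higher precedence on left)
Postfix: 4 7 * 3 *


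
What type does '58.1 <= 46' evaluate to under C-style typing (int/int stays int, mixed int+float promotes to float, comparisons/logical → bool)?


Operand types: float <= int
Rule: comparison yields bool
Result type: bool


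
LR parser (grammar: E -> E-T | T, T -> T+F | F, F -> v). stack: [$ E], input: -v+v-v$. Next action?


shift '-' to continue E -> E-T
Action: shift


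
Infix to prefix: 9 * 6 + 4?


left-to-right (same/higher precedence on left): tree is (+ (* 9 6) 4)
Prefix: + * 9 6 4


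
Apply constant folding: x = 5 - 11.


5 - 11 = -6 at compile time
Optimized: x = -6


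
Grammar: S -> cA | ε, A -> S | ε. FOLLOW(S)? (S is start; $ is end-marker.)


$ ∈ FOLLOW(S). For each A -> αBβ: add FIRST(β)\{ε} to FOLLOW(B); if β nullable, add FOLLOW(A).
FOLLOW(S) = {$}


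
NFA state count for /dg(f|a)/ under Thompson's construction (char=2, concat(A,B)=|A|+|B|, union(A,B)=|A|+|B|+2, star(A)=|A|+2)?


Syntax tree has 4 char leaf(s), 1 union(s), 0 star(s)
chars contribute 4×2 = 8; each union adds +2; each star adds +2
Total: 8 + 2 + 0 = 10 states


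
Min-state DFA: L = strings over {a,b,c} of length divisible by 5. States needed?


Track length mod 5: states 0..4, accept at 0
Minimal DFA: 5 states


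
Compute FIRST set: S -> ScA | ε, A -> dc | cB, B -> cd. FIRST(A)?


Per alternative of A: FIRST(dc) = {d}; FIRST(cB) = {c}
FIRST(A) = {c, d}


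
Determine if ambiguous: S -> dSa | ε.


balanced d^n…a^n: each string has a unique parse
Unambiguous


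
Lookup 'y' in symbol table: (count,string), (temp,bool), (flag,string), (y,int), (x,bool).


Lookup 'y' → type int


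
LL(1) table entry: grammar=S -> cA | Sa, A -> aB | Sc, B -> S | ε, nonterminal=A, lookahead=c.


For [A, c]: 'c' ∈ FIRST(Sc)
Entry: A -> Sc


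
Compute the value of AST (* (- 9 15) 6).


Evaluate inner: (- 9 15) = -6
Evaluate root: (* -6 6) = -36
Result: -36


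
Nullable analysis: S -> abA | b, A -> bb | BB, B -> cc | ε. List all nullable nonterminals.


A nonterminal is nullable iff some alternative derives ε (directly, or every symbol in it is nullable)
Nullable: {A, B}


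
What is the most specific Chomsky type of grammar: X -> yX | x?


Right-linear: every RHS is a terminal or a terminal followed by one nonterminal
Classification: Type 3 (Regular)


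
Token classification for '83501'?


Pattern: digits only
Type: INTEGER_LITERAL


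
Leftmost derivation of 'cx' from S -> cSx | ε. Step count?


Derivation: S => cSx => cx
Steps: 2


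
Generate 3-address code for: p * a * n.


Break into single-operator statements:
t1 = p * a
t2 = t1 * n


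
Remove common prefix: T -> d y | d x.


Common prefix: 'd'
Factored: T -> d T', T' -> y | x


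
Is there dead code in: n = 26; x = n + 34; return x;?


n is read by x's definition; x is returned
No dead code


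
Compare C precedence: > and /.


'/' is multiplicative (level 10); '>' is relational (level 7)
Higher level binds tighter
'/' has higher precedence than '>'


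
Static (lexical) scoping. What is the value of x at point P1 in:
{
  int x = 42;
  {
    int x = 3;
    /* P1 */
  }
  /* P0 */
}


x declared in the same block as P1
x = 3


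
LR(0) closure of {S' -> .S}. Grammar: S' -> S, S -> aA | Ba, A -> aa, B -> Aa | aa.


Start: S' -> .S
For each item with dot before a nonterminal B, add B -> .γ for every B-production
Closure: [S' -> .S, S -> .aA, S -> .Ba, B -> .Aa, B -> .aa, A -> .aa]


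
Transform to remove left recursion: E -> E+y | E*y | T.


Left-recursive alternatives: E+y, E*y; non-recursive: T
Introduce E': E -> TE', E' -> +yE' | *yE' | ε


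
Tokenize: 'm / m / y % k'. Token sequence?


Scan left to right, longest-match per lexeme
Tokens: ID(m), OP(/), ID(m), OP(/), ID(y), OP(%), ID(k)


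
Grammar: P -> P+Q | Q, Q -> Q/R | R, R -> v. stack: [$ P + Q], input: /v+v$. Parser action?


'/' can extend Q; shift to build Q -> Q/R
Action: shift


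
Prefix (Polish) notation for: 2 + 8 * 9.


'*' binds tighter: tree is (+ 2 (* 8 9))
Prefix: + 2 * 8 9


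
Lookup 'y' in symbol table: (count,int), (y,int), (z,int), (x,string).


Lookup 'y' → type int


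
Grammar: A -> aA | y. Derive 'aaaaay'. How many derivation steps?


Derivation: A => aA => aaA => aaaA => aaaaA => aaaaaA => aaaaay
Steps: 6


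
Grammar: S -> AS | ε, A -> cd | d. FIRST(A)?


Per alternative of A: FIRST(cd) = {c}; FIRST(d) = {d}
FIRST(A) = {c, d}


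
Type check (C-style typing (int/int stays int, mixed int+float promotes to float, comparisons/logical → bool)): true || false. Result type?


Operand types: bool || bool
Rule: logical operators take bool operands and yield bool
Result type: bool


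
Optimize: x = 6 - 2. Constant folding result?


6 - 2 = 4 at compile time
Optimized: x = 4


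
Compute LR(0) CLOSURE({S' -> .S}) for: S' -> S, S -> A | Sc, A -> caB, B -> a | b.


Start: S' -> .S
For each item with dot before a nonterminal B, add B -> .γ for every B-production
Closure: [S' -> .S, S -> .A, S -> .Sc, A -> .caB]


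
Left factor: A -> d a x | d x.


Common prefix: 'd'
Factored: A -> d A', A' -> a x | x


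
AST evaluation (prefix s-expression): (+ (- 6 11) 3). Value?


Evaluate inner: (- 6 11) = -5
Evaluate root: (+ -5 3) = -2
Result: -2


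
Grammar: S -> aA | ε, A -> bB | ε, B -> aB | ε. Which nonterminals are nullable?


A nonterminal is nullable iff some alternative derives ε (directly, or every symbol in it is nullable)
Nullable: {A, B, S}


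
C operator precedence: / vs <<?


'/' is multiplicative (level 10); '<<' is shift (level 8)
Higher level binds tighter
'/' has higher precedence than '<<'


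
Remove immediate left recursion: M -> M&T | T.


Left-recursive alternatives: M&T; non-recursive: T
Introduce M': M -> TM', M' -> &TM' | ε


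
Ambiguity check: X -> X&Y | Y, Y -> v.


precedence layered via separate nonterminal Y: deterministic
Unambiguous


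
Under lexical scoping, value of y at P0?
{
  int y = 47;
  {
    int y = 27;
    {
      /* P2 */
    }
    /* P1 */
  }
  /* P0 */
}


y declared in the same block as P0
y = 47


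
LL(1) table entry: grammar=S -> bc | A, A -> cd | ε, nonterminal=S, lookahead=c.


For [S, c]: 'c' ∈ FIRST(A)
Entry: S -> A


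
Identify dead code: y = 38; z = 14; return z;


y is assigned but never read
Dead: 'y = 38'


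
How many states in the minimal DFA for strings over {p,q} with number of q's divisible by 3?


Track (count of q) mod 3: states 0..2, accept at 0
Minimal DFA: 3 states


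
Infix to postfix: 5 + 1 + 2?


Left to right (same or higher precedence on left)
Postfix: 5 1 + 2 +


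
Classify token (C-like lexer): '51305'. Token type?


Pattern: digits only
Type: INTEGER_LITERAL


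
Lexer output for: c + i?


Scan left to right, longest-match per lexeme
Tokens: ID(c), OP(+), ID(i)


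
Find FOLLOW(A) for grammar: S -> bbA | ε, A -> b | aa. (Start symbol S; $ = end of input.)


$ ∈ FOLLOW(S). For each A -> αBβ: add FIRST(β)\{ε} to FOLLOW(B); if β nullable, add FOLLOW(A).
FOLLOW(A) = {$}


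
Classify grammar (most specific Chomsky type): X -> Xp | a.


Left-linear: every RHS is a terminal or one nonterminal followed by a terminal
Classification: Type 3 (Regular)


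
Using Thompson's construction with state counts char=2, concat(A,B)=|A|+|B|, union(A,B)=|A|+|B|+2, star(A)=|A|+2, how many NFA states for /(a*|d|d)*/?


Syntax tree has 3 char leaf(s), 2 union(s), 2 star(s)
chars contribute 3×2 = 6; each union adds +2; each star adds +2
Total: 6 + 4 + 4 = 14 states


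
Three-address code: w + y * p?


Break into single-operator statements:
t1 = y * p
t2 = w + t1


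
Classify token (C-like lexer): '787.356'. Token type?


Pattern: digits with a decimal point
Type: FLOAT_LITERAL


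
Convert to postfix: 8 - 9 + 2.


Left to right (same or higher precedence on left)
Postfix: 8 9 - 2 +


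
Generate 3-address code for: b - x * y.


Break into single-operator statements:
t1 = x * y
t2 = b - t1


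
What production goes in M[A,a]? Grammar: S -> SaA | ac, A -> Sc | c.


For [A, a]: 'a' ∈ FIRST(Sc)
Entry: A -> Sc


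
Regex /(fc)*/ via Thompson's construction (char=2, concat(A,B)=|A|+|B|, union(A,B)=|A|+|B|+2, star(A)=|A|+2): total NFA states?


Syntax tree has 2 char leaf(s), 0 union(s), 1 star(s)
chars contribute 2×2 = 4; each union adds +2; each star adds +2
Total: 4 + 0 + 2 = 6 states


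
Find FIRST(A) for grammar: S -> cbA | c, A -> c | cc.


Per alternative of A: FIRST(c) = {c}; FIRST(cc) = {c}
FIRST(A) = {c}


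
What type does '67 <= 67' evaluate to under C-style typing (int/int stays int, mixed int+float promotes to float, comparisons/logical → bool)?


Operand types: int <= int
Rule: comparison yields bool
Result type: bool


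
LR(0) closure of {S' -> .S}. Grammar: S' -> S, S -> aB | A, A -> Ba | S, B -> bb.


Start: S' -> .S
For each item with dot before a nonterminal B, add B -> .γ for every B-production
Closure: [S' -> .S, S -> .aB, S -> .A, A -> .Ba, A -> .S, B -> .bb]


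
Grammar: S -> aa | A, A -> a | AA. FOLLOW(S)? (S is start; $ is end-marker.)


$ ∈ FOLLOW(S). For each A -> αBβ: add FIRST(β)\{ε} to FOLLOW(B); if β nullable, add FOLLOW(A).
FOLLOW(S) = {$}


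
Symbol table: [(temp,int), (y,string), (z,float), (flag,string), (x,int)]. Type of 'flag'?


Lookup 'flag' → type string


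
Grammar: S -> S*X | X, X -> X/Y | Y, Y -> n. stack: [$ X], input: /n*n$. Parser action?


shift '/' to continue X -> X/Y
Action: shift


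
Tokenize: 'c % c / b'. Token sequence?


Scan left to right, longest-match per lexeme
Tokens: ID(c), OP(%), ID(c), OP(/), ID(b)


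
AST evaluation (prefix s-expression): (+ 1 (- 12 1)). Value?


Evaluate inner: (- 12 1) = 11
Evaluate root: (+ 1 11) = 12
Result: 12


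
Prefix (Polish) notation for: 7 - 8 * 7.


'*' binds tighter: tree is (- 7 (* 8 7))
Prefix: - 7 * 8 7


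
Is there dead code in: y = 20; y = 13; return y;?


first assignment to y is overwritten before any read
Dead: 'y = 20'


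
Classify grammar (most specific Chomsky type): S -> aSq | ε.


Single nonterminal LHS, but a^n q^n is not regular
Classification: Type 2 (Context-Free)


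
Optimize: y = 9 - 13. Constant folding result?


9 - 13 = -4 at compile time
Optimized: y = -4


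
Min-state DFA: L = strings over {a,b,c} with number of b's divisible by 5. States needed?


Track (count of b) mod 5: states 0..4, accept at 0
Minimal DFA: 5 states


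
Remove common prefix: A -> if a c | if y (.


Common prefix: 'if'
Factored: A -> if A', A' -> a c | y (


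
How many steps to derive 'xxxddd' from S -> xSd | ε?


Derivation: S => xSd => xxSdd => xxxSddd => xxxddd
Steps: 4


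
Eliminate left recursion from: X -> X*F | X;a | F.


Left-recursive alternatives: X*F, X;a; non-recursive: F
Introduce X': X -> FX', X' -> *FX' | ;aX' | ε


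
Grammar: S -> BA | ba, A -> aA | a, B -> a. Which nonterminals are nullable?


A nonterminal is nullable iff some alternative derives ε (directly, or every symbol in it is nullable)
Nullable: {}


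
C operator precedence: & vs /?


'/' is multiplicative (level 10); '&' is bitwise AND (level 5)
Higher level binds tighter
'/' has higher precedence than '&'


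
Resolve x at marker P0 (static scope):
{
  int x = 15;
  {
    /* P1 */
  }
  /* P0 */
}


x declared in the same block as P0
x = 15


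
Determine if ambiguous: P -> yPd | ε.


balanced y^n…d^n: each string has a unique parse
Unambiguous


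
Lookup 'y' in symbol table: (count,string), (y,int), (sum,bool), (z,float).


Lookup 'y' → type int


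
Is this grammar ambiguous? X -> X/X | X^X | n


'n/n^n' has two parse trees (no precedence encoded between / and ^)
Ambiguous


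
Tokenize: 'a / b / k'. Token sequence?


Scan left to right, longest-match per lexeme
Tokens: ID(a), OP(/), ID(b), OP(/), ID(k)


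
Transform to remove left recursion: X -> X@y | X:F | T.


Left-recursive alternatives: X@y, X:F; non-recursive: T
Introduce X': X -> TX', X' -> @yX' | :FX' | ε


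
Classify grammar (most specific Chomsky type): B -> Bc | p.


Left-linear: every RHS is a terminal or one nonterminal followed by a terminal
Classification: Type 3 (Regular)


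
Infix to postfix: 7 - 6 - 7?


Left to right (same or higher precedence on left)
Postfix: 7 6 - 7 -


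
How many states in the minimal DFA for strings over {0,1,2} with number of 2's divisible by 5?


Track (count of 2) mod 5: states 0..4, accept at 0
Minimal DFA: 5 states


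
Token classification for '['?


Pattern: delimiter/punctuation
Type: PUNCTUATION


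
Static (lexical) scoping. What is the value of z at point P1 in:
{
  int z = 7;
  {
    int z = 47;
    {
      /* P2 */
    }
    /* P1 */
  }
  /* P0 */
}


z declared in the same block as P1
z = 47


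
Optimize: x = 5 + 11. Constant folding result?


5 + 11 = 16 at compile time
Optimized: x = 16


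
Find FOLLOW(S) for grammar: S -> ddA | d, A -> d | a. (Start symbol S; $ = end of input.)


$ ∈ FOLLOW(S). For each A -> αBβ: add FIRST(β)\{ε} to FOLLOW(B); if β nullable, add FOLLOW(A).
FOLLOW(S) = {$}


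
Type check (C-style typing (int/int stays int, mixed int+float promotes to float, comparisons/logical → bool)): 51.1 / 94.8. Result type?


Operand types: float / float
Rule: mixed int/float promotes to float; int/int stays int
Result type: float


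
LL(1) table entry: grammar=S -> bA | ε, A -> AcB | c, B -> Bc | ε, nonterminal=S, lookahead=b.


For [S, b]: 'b' ∈ FIRST(bA)
Entry: S -> bA


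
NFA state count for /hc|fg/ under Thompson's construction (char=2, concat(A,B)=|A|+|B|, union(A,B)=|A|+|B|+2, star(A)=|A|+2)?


Syntax tree has 4 char leaf(s), 1 union(s), 0 star(s)
chars contribute 4×2 = 8; each union adds +2; each star adds +2
Total: 8 + 2 + 0 = 10 states


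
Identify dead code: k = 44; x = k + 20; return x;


k is read by x's definition; x is returned
No dead code


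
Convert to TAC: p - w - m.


Break into single-operator statements:
t1 = p - w
t2 = t1 - m


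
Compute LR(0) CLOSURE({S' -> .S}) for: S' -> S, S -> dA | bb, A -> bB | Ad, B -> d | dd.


Start: S' -> .S
For each item with dot before a nonterminal B, add B -> .γ for every B-production
Closure: [S' -> .S, S -> .dA, S -> .bb]


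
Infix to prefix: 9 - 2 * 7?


'*' binds tighter: tree is (- 9 (* 2 7))
Prefix: - 9 * 2 7


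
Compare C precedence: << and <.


'<<' is shift (level 8); '<' is relational (level 7)
Higher level binds tighter
'<<' has higher precedence than '<'


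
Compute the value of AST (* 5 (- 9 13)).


Evaluate inner: (- 9 13) = -4
Evaluate root: (* 5 -4) = -20
Result: -20


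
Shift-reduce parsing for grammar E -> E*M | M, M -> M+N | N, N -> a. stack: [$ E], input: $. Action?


start symbol E on stack, input exhausted
Action: accept


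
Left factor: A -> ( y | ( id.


Common prefix: '('
Factored: A -> ( A', A' -> y | id


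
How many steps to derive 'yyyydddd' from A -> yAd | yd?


Derivation: A => yAd => yyAdd => yyyAddd => yyyydddd
Steps: 4


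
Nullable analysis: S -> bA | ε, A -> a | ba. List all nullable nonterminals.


A nonterminal is nullable iff some alternative derives ε (directly, or every symbol in it is nullable)
Nullable: {S}


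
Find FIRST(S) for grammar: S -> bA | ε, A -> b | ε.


Per alternative of S: FIRST(bA) = {b}; FIRST(ε) = {ε}
FIRST(S) = {b, ε}


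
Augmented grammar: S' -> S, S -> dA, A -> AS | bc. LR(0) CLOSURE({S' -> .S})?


Start: S' -> .S
For each item with dot before a nonterminal B, add B -> .γ for every B-production
Closure: [S' -> .S, S -> .dA]


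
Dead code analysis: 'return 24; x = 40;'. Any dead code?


statement follows a return and is unreachable
Dead: 'x = 40'


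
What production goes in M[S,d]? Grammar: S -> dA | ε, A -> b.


For [S, d]: 'd' ∈ FIRST(dA)
Entry: S -> dA


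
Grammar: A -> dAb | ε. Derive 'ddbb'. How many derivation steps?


Derivation: A => dAb => ddAbb => ddbb
Steps: 3


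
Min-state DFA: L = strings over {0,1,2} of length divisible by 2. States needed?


Track length mod 2: states 0..1, accept at 0
Minimal DFA: 2 states


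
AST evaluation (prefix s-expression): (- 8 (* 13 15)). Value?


Evaluate inner: (* 13 15) = 195
Evaluate root: (- 8 195) = -187
Result: -187


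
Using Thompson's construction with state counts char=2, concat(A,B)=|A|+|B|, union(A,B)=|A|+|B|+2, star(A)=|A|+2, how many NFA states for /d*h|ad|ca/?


Syntax tree has 6 char leaf(s), 2 union(s), 1 star(s)
chars contribute 6×2 = 12; each union adds +2; each star adds +2
Total: 12 + 4 + 2 = 18 states


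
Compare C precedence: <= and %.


'%' is multiplicative (level 10); '<=' is relational (level 7)
Higher level binds tighter
'%' has higher precedence than '<='


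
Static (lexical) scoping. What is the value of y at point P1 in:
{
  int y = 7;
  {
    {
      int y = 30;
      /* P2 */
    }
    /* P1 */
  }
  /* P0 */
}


P1's block does not declare y; resolves to the enclosing declaration at depth 0
y = 7


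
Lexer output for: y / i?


Scan left to right, longest-match per lexeme
Tokens: ID(y), OP(/), ID(i)


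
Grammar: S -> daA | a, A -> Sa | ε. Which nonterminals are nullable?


A nonterminal is nullable iff some alternative derives ε (directly, or every symbol in it is nullable)
Nullable: {A}


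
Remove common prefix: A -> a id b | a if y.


Common prefix: 'a'
Factored: A -> a A', A' -> id b | if y


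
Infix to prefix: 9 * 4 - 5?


left-to-right (same/higher precedence on left): tree is (- (* 9 4) 5)
Prefix: - * 9 4 5


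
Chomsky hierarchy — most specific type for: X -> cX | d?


Right-linear: every RHS is a terminal or a terminal followed by one nonterminal
Classification: Type 3 (Regular)
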